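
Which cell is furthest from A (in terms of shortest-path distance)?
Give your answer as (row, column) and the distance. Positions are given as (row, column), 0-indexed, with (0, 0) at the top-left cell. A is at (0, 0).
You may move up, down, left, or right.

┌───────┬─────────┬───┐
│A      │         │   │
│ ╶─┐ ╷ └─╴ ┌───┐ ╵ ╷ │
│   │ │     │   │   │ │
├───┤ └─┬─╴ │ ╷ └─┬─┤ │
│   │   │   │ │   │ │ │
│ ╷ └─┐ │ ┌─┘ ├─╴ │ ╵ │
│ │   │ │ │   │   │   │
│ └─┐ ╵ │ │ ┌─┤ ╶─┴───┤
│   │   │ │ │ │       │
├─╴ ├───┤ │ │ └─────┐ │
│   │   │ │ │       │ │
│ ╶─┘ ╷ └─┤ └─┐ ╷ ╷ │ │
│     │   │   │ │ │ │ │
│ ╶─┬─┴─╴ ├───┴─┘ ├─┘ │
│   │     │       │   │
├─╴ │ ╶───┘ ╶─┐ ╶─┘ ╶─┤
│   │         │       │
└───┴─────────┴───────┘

Computing BFS distances from A to all cells:
Furthest cell: (6, 6)
Distance: 58 steps

Path from A to the furthest cell:

┌───────┬─────────┬───┐
│A → ↓  │         │   │
│ ╶─┐ ╷ └─╴ ┌───┐ ╵ ╷ │
│   │↓│     │↓ ↰│   │ │
├───┤ └─┬─╴ │ ╷ └─┬─┤ │
│↓ ↰│↳ ↓│   │↓│↑ ↰│ │ │
│ ╷ └─┐ │ ┌─┘ ├─╴ │ ╵ │
│↓│↑ ↰│↓│ │↓ ↲│↱ ↑│   │
│ └─┐ ╵ │ │ ┌─┤ ╶─┴───┤
│↳ ↓│↑ ↲│ │↓│ │↑ ← ← ↰│
├─╴ ├───┤ │ │ └─────┐ │
│↓ ↲│↱ ↓│ │↓│       │↑│
│ ╶─┘ ╷ └─┤ └─┐ ╷ ╷ │ │
│↳ → ↑│↳ ↓│↳ B│ │ │ │↑│
│ ╶─┬─┴─╴ ├───┴─┘ ├─┘ │
│   │↓ ← ↲│↱ → ↓  │↱ ↑│
├─╴ │ ╶───┘ ╶─┐ ╶─┘ ╶─┤
│   │↳ → → ↑  │↳ → ↑  │
└───┴─────────┴───────┘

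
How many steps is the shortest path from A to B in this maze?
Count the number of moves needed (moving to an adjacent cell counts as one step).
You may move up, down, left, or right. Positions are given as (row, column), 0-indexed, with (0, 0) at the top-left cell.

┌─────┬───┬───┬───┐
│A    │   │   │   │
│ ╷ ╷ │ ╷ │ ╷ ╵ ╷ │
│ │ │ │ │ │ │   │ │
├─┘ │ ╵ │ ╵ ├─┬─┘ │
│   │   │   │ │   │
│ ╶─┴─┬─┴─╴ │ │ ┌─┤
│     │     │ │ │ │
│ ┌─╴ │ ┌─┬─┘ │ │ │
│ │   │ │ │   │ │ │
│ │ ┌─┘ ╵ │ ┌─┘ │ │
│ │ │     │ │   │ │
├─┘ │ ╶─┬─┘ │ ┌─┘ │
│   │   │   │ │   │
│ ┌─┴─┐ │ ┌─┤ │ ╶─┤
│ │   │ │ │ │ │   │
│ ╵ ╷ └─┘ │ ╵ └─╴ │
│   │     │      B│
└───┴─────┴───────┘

Using BFS to find shortest path:
Start: (0, 0), End: (8, 8)
Path found:
(0,0) → (0,1) → (0,2) → (1,2) → (2,2) → (2,3) → (1,3) → (0,3) → (0,4) → (1,4) → (2,4) → (2,5) → (1,5) → (0,5) → (0,6) → (1,6) → (1,7) → (0,7) → (0,8) → (1,8) → (2,8) → (2,7) → (3,7) → (4,7) → (5,7) → (5,6) → (6,6) → (7,6) → (8,6) → (8,7) → (8,8)
Number of steps: 30

Solution:

┌─────┬───┬───┬───┐
│A → ↓│↱ ↓│↱ ↓│↱ ↓│
│ ╷ ╷ │ ╷ │ ╷ ╵ ╷ │
│ │ │↓│↑│↓│↑│↳ ↑│↓│
├─┘ │ ╵ │ ╵ ├─┬─┘ │
│   │↳ ↑│↳ ↑│ │↓ ↲│
│ ╶─┴─┬─┴─╴ │ │ ┌─┤
│     │     │ │↓│ │
│ ┌─╴ │ ┌─┬─┘ │ │ │
│ │   │ │ │   │↓│ │
│ │ ┌─┘ ╵ │ ┌─┘ │ │
│ │ │     │ │↓ ↲│ │
├─┘ │ ╶─┬─┘ │ ┌─┘ │
│   │   │   │↓│   │
│ ┌─┴─┐ │ ┌─┤ │ ╶─┤
│ │   │ │ │ │↓│   │
│ ╵ ╷ └─┘ │ ╵ └─╴ │
│   │     │  ↳ → B│
└───┴─────┴───────┘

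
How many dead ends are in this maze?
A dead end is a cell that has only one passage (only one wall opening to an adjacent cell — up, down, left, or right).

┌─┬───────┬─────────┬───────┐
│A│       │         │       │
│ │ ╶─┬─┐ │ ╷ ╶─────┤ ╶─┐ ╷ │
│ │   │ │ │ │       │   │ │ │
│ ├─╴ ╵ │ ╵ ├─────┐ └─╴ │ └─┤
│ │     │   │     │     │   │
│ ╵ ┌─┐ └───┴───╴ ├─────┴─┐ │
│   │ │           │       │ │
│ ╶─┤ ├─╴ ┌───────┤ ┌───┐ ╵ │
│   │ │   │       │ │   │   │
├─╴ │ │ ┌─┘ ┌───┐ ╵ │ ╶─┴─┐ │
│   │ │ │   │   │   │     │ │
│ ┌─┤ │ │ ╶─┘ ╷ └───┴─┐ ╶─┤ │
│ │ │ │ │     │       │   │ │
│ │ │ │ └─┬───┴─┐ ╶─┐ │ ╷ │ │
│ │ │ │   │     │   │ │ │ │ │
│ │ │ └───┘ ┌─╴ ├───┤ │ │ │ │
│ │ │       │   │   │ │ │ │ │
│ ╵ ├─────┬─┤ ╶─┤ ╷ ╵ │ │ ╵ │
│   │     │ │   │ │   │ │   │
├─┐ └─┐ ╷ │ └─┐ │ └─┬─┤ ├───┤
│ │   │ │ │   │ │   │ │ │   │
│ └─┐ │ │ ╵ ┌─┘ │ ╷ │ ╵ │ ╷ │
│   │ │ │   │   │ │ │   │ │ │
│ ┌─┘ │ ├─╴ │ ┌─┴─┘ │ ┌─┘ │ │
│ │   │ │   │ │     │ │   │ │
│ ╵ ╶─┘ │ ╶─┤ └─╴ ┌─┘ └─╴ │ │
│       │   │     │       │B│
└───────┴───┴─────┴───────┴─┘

Checking each cell for number of passages:

Dead ends found at positions:
  (0, 0)
  (0, 9)
  (1, 3)
  (1, 13)
  (2, 6)
  (3, 2)
  (4, 11)
  (5, 12)
  (6, 1)
  (7, 4)
  (7, 9)
  (9, 2)
  (9, 5)
  (10, 0)
  (10, 6)
  (10, 10)
  (11, 1)
  (11, 8)
  (12, 7)
  (12, 11)
  (13, 5)
  (13, 9)
  (13, 13)
Total dead ends: 23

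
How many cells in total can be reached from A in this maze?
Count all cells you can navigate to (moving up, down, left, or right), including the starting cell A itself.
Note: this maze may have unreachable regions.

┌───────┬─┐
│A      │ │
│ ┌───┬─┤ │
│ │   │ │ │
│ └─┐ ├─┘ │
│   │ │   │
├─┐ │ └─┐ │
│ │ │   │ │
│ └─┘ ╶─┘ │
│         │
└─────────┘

Using BFS/flood-fill to find all reachable cells from A:
Maze size: 5 × 5 = 25 total cells
17 cell(s) are walled off and cannot be reached from A.
Reachable cells: 8

Reachable region (· marks reachable cells):

┌───────┬─┐
│A · · ·│ │
│ ┌───┬─┤ │
│·│   │ │ │
│ └─┐ ├─┘ │
│· ·│ │   │
├─┐ │ └─┐ │
│ │·│   │ │
│ └─┘ ╶─┘ │
│         │
└─────────┘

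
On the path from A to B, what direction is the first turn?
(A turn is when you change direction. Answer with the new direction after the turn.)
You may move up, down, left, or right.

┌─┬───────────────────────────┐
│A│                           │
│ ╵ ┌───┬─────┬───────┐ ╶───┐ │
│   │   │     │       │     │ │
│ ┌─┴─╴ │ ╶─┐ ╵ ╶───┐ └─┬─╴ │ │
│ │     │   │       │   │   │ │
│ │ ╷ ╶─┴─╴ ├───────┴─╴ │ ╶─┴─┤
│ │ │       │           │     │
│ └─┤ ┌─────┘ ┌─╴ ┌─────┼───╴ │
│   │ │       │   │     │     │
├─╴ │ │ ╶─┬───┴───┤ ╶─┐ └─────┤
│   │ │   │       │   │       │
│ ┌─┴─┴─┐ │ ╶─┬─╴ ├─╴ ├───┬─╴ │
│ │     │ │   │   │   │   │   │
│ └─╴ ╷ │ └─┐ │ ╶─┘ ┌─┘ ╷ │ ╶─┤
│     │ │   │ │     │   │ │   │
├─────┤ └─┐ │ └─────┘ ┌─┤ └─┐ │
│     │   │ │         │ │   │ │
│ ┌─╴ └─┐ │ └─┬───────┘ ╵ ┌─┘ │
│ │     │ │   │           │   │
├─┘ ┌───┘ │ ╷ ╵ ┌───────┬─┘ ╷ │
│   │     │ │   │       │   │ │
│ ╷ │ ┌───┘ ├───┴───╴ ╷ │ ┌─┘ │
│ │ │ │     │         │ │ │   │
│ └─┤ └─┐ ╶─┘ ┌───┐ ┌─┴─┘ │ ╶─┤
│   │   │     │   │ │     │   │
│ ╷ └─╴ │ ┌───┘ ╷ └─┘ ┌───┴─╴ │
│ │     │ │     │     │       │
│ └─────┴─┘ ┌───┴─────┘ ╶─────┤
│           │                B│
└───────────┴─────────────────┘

Directions: down, down, down, down, right, down, left, down, down, right, right, up, right, down, down, right, down, down, left, left, down, down, right, down, left, left, up, left, down, down, right, right, right, right, right, up, right, right, up, right, down, right, right, up, right, right, up, up, right, up, right, down, down, left, down, right, down, left, left, left, down, right, right, right
First turn direction: right

Solution:

┌─┬───────────────────────────┐
│A│                           │
│ ╵ ┌───┬─────┬───────┐ ╶───┐ │
│↓  │   │     │       │     │ │
│ ┌─┴─╴ │ ╶─┐ ╵ ╶───┐ └─┬─╴ │ │
│↓│     │   │       │   │   │ │
│ │ ╷ ╶─┴─╴ ├───────┴─╴ │ ╶─┴─┤
│↓│ │       │           │     │
│ └─┤ ┌─────┘ ┌─╴ ┌─────┼───╴ │
│↳ ↓│ │       │   │     │     │
├─╴ │ │ ╶─┬───┴───┤ ╶─┐ └─────┤
│↓ ↲│ │   │       │   │       │
│ ┌─┴─┴─┐ │ ╶─┬─╴ ├─╴ ├───┬─╴ │
│↓│  ↱ ↓│ │   │   │   │   │   │
│ └─╴ ╷ │ └─┐ │ ╶─┘ ┌─┘ ╷ │ ╶─┤
│↳ → ↑│↓│   │ │     │   │ │   │
├─────┤ └─┐ │ └─────┘ ┌─┤ └─┐ │
│     │↳ ↓│ │         │ │   │ │
│ ┌─╴ └─┐ │ └─┬───────┘ ╵ ┌─┘ │
│ │     │↓│   │           │↱ ↓│
├─┘ ┌───┘ │ ╷ ╵ ┌───────┬─┘ ╷ │
│   │↓ ← ↲│ │   │       │↱ ↑│↓│
│ ╷ │ ┌───┘ ├───┴───╴ ╷ │ ┌─┘ │
│ │ │↓│     │         │ │↑│↓ ↲│
│ └─┤ └─┐ ╶─┘ ┌───┐ ┌─┴─┘ │ ╶─┤
│↓ ↰│↳ ↓│     │↱ ↓│ │↱ → ↑│↳ ↓│
│ ╷ └─╴ │ ┌───┘ ╷ └─┘ ┌───┴─╴ │
│↓│↑ ← ↲│ │↱ → ↑│↳ → ↑│↓ ← ← ↲│
│ └─────┴─┘ ┌───┴─────┘ ╶─────┤
│↳ → → → → ↑│          ↳ → → B│
└───────────┴─────────────────┘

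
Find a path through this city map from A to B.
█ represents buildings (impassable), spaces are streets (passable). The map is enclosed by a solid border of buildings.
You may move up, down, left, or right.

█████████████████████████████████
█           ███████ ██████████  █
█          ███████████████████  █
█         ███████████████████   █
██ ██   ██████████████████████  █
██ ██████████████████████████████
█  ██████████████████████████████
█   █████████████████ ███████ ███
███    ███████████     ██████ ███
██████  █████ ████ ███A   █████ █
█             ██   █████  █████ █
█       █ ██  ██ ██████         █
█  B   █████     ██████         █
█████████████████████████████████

Finding the shortest path from A to B:
Movement: cardinal only
Path length: 28 steps
Directions: up → left → left → left → left → down → down → left → left → down → down → left → left → left → up → up → left → left → left → left → left → left → down → left → down → left → left → left

Solution:

█████████████████████████████████
█           ███████ ██████████  █
█          ███████████████████  █
█         ███████████████████   █
██ ██   ██████████████████████  █
██ ██████████████████████████████
█  ██████████████████████████████
█   █████████████████ ███████ ███
███    ███████████↓←←←↰██████ ███
██████  █████ ████↓███A   █████ █
█      ↓←←←←←↰██↓←↲█████  █████ █
█     ↓↲█ ██ ↑██↓██████         █
█  B←←↲█████ ↑←←↲██████         █
█████████████████████████████████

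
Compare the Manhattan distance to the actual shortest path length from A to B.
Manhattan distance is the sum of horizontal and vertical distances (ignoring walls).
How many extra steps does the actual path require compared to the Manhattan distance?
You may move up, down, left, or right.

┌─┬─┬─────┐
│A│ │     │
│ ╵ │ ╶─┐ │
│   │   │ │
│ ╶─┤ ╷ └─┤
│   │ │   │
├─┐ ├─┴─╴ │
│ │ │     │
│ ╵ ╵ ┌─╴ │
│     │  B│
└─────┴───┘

Manhattan distance: |4 - 0| + |4 - 0| = 8
Actual path length: 10
Extra steps: 10 - 8 = 2

Solution:

┌─┬─┬─────┐
│A│ │     │
│ ╵ │ ╶─┐ │
│↓  │   │ │
│ ╶─┤ ╷ └─┤
│↳ ↓│ │   │
├─┐ ├─┴─╴ │
│ │↓│↱ → ↓│
│ ╵ ╵ ┌─╴ │
│  ↳ ↑│  B│
└─────┴───┘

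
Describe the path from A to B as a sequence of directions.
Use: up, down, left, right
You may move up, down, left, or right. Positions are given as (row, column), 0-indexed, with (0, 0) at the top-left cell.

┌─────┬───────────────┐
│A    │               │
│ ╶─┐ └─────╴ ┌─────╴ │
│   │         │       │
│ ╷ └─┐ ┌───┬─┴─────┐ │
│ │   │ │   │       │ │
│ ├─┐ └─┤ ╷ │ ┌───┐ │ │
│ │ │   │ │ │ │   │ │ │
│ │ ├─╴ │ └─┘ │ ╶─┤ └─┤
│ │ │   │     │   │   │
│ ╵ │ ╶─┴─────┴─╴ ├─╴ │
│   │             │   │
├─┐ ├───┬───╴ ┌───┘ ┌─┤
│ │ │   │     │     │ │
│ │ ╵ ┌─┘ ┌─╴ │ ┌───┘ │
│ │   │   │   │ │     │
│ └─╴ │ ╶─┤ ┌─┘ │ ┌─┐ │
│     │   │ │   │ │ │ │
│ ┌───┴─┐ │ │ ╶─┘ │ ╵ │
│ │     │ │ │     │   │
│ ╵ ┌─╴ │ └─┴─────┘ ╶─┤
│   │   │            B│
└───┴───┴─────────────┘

Finding the path and converting it to directions:
Path through cells: (0,0) → (1,0) → (1,1) → (2,1) → (2,2) → (3,2) → (3,3) → (4,3) → (4,2) → (5,2) → (5,3) → (5,4) → (5,5) → (5,6) → (6,6) → (6,5) → (6,4) → (7,4) → (7,3) → (8,3) → (8,4) → (9,4) → (10,4) → (10,5) → (10,6) → (10,7) → (10,8) → (10,9) → (10,10)
Directions: down, right, down, right, down, right, down, left, down, right, right, right, right, down, left, left, down, left, down, right, down, down, right, right, right, right, right, right

Solution:

┌─────┬───────────────┐
│A    │               │
│ ╶─┐ └─────╴ ┌─────╴ │
│↳ ↓│         │       │
│ ╷ └─┐ ┌───┬─┴─────┐ │
│ │↳ ↓│ │   │       │ │
│ ├─┐ └─┤ ╷ │ ┌───┐ │ │
│ │ │↳ ↓│ │ │ │   │ │ │
│ │ ├─╴ │ └─┘ │ ╶─┤ └─┤
│ │ │↓ ↲│     │   │   │
│ ╵ │ ╶─┴─────┴─╴ ├─╴ │
│   │↳ → → → ↓    │   │
├─┐ ├───┬───╴ ┌───┘ ┌─┤
│ │ │   │↓ ← ↲│     │ │
│ │ ╵ ┌─┘ ┌─╴ │ ┌───┘ │
│ │   │↓ ↲│   │ │     │
│ └─╴ │ ╶─┤ ┌─┘ │ ┌─┐ │
│     │↳ ↓│ │   │ │ │ │
│ ┌───┴─┐ │ │ ╶─┘ │ ╵ │
│ │     │↓│ │     │   │
│ ╵ ┌─╴ │ └─┴─────┘ ╶─┤
│   │   │↳ → → → → → B│
└───┴───┴─────────────┘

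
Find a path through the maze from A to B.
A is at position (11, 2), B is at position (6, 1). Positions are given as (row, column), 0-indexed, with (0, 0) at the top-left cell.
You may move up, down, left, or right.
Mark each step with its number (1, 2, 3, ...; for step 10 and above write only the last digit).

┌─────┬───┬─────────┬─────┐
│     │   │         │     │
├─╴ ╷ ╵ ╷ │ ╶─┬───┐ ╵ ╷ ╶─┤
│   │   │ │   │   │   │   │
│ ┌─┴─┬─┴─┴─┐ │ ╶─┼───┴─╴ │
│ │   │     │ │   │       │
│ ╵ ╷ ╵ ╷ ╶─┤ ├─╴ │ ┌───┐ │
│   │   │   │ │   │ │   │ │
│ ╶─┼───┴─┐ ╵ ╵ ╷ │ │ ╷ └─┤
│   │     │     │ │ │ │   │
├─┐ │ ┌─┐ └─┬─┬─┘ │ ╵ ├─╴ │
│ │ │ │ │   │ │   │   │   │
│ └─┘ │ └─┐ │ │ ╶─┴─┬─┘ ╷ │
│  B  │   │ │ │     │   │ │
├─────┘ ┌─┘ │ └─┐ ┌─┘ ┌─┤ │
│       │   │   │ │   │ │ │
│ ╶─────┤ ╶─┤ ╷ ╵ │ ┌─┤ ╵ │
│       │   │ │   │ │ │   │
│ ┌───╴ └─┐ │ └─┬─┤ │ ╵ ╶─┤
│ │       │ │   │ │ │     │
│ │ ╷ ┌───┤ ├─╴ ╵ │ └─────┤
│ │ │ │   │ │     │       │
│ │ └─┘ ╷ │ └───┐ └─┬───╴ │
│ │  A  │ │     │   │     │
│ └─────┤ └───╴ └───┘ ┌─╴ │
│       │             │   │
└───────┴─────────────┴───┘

Finding the shortest path from (11, 2) to (6, 1):
Path length: 26 steps
Directions: right → up → right → down → down → right → right → right → up → left → left → up → up → up → left → up → right → up → up → left → up → left → left → down → down → left

Solution:

┌─────┬───┬─────────┬─────┐
│     │   │         │     │
├─╴ ╷ ╵ ╷ │ ╶─┬───┐ ╵ ╷ ╶─┤
│   │   │ │   │   │   │   │
│ ┌─┴─┬─┴─┴─┐ │ ╶─┼───┴─╴ │
│ │   │     │ │   │       │
│ ╵ ╷ ╵ ╷ ╶─┤ ├─╴ │ ┌───┐ │
│   │   │   │ │   │ │   │ │
│ ╶─┼───┴─┐ ╵ ╵ ╷ │ │ ╷ └─┤
│   │3 2 1│     │ │ │ │   │
├─┐ │ ┌─┐ └─┬─┬─┘ │ ╵ ├─╴ │
│ │ │4│ │0 9│ │   │   │   │
│ └─┘ │ └─┐ │ │ ╶─┴─┬─┘ ╷ │
│  B 5│   │8│ │     │   │ │
├─────┘ ┌─┘ │ └─┐ ┌─┘ ┌─┤ │
│       │6 7│   │ │   │ │ │
│ ╶─────┤ ╶─┤ ╷ ╵ │ ┌─┤ ╵ │
│       │5 4│ │   │ │ │   │
│ ┌───╴ └─┐ │ └─┬─┤ │ ╵ ╶─┤
│ │       │3│   │ │ │     │
│ │ ╷ ┌───┤ ├─╴ ╵ │ └─────┤
│ │ │ │2 3│2│     │       │
│ │ └─┘ ╷ │ └───┐ └─┬───╴ │
│ │  A 1│4│1 0 9│   │     │
│ └─────┤ └───╴ └───┘ ┌─╴ │
│       │5 6 7 8      │   │
└───────┴─────────────┴───┘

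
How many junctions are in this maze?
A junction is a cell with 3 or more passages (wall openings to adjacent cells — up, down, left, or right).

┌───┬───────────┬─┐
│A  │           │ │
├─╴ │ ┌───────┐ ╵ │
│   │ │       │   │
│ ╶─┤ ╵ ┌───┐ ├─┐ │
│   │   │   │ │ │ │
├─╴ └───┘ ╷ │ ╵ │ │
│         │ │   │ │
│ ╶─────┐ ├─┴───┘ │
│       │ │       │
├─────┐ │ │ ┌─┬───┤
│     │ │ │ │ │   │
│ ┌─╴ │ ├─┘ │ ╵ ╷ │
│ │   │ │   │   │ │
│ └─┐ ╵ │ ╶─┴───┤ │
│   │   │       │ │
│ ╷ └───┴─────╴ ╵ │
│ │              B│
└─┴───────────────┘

Checking each cell for number of passages:

Junctions found (3+ passages):
  (1, 8): 3 passages
  (3, 1): 3 passages
  (3, 4): 3 passages
  (6, 2): 3 passages
  (7, 0): 3 passages
  (8, 7): 3 passages
Total junctions: 6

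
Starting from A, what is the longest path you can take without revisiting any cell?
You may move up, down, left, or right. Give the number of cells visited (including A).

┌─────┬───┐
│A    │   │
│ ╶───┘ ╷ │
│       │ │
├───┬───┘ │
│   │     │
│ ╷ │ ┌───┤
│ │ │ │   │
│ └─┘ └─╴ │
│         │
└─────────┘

Finding longest simple path using DFS:
Start: (0, 0)
Longest path visits 19 cells
Path: A → down → right → right → right → up → right → down → down → left → left → down → down → left → left → up → up → right → down

Solution:

┌─────┬───┐
│A    │↱ ↓│
│ ╶───┘ ╷ │
│↳ → → ↑│↓│
├───┬───┘ │
│↱ ↓│↓ ← ↲│
│ ╷ │ ┌───┤
│↑│B│↓│   │
│ └─┘ └─╴ │
│↑ ← ↲    │
└─────────┘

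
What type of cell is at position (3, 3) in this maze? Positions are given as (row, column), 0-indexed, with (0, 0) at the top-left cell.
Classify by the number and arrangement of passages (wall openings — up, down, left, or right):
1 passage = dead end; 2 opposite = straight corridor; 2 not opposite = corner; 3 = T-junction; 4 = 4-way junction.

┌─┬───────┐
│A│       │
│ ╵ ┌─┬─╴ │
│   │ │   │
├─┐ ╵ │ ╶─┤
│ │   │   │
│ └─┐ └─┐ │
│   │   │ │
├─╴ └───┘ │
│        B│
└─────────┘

Checking cell at (3, 3):
Number of passages: 1
Cell type: dead end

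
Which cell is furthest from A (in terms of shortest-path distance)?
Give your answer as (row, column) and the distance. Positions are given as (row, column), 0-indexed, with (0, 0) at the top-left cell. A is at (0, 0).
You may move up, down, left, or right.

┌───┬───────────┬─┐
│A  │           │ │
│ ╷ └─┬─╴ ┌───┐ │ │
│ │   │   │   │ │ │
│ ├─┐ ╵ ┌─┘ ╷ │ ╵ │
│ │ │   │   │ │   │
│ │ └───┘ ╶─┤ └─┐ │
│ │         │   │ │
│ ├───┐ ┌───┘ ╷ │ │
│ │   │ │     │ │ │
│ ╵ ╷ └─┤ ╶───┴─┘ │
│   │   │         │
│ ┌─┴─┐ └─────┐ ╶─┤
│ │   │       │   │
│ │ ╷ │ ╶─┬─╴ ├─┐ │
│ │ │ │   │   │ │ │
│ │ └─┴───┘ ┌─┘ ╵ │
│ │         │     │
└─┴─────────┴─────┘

Computing BFS distances from A to all cells:
Furthest cell: (2, 1)
Distance: 35 steps

Path from A to the furthest cell:

┌───┬───────────┬─┐
│A ↓│    ↱ → → ↓│ │
│ ╷ └─┬─╴ ┌───┐ │ │
│ │↳ ↓│↱ ↑│↓ ↰│↓│ │
│ ├─┐ ╵ ┌─┘ ╷ │ ╵ │
│ │B│↳ ↑│↓ ↲│↑│↳ ↓│
│ │ └───┘ ╶─┤ └─┐ │
│ │↑ ← ← ↲  │↑  │↓│
│ ├───┐ ┌───┘ ╷ │ │
│ │   │ │↱ → ↑│ │↓│
│ ╵ ╷ └─┤ ╶───┴─┘ │
│   │   │↑ ← ← ← ↲│
│ ┌─┴─┐ └─────┐ ╶─┤
│ │   │       │   │
│ │ ╷ │ ╶─┬─╴ ├─┐ │
│ │ │ │   │   │ │ │
│ │ └─┴───┘ ┌─┘ ╵ │
│ │         │     │
└─┴─────────┴─────┘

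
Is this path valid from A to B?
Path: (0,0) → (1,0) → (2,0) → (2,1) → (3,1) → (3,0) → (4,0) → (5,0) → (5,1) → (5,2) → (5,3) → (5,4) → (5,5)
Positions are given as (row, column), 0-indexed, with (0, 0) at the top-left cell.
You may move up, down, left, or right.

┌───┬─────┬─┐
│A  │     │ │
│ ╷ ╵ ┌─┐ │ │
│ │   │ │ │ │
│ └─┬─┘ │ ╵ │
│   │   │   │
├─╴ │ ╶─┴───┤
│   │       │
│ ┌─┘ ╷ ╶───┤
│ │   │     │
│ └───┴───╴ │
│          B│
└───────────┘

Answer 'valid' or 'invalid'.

Checking path validity:
Result: All consecutive moves are passable.

valid

Correct solution:

┌───┬─────┬─┐
│A  │     │ │
│ ╷ ╵ ┌─┐ │ │
│↓│   │ │ │ │
│ └─┬─┘ │ ╵ │
│↳ ↓│   │   │
├─╴ │ ╶─┴───┤
│↓ ↲│       │
│ ┌─┘ ╷ ╶───┤
│↓│   │     │
│ └───┴───╴ │
│↳ → → → → B│
└───────────┘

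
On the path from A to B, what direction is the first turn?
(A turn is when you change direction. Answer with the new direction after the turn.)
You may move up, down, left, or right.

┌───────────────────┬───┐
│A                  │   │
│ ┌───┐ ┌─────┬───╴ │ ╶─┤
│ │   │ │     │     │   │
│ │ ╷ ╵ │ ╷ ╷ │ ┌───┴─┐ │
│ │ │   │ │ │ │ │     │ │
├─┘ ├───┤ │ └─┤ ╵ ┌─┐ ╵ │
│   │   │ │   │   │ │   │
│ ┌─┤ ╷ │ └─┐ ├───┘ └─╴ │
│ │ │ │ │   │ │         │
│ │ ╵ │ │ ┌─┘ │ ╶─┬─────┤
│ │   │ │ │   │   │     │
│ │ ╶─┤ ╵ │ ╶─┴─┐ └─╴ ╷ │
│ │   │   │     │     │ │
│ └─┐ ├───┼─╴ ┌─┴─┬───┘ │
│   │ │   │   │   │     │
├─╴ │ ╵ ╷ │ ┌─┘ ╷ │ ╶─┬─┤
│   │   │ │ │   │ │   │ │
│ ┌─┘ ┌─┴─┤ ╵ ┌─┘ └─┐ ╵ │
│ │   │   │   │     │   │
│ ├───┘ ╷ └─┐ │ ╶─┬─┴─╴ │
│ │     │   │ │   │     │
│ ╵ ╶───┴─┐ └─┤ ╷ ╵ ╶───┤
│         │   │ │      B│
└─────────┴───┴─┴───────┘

Directions: right, right, right, right, right, right, right, right, right, down, left, left, down, down, right, up, right, right, down, right, down, left, left, left, left, down, right, down, right, right, up, right, down, down, left, left, down, right, down, right, down, left, left, down, right, right
First turn direction: down

Solution:

┌───────────────────┬───┐
│A → → → → → → → → ↓│   │
│ ┌───┐ ┌─────┬───╴ │ ╶─┤
│ │   │ │     │↓ ← ↲│   │
│ │ ╷ ╵ │ ╷ ╷ │ ┌───┴─┐ │
│ │ │   │ │ │ │↓│↱ → ↓│ │
├─┘ ├───┤ │ └─┤ ╵ ┌─┐ ╵ │
│   │   │ │   │↳ ↑│ │↳ ↓│
│ ┌─┤ ╷ │ └─┐ ├───┘ └─╴ │
│ │ │ │ │   │ │↓ ← ← ← ↲│
│ │ ╵ │ │ ┌─┘ │ ╶─┬─────┤
│ │   │ │ │   │↳ ↓│  ↱ ↓│
│ │ ╶─┤ ╵ │ ╶─┴─┐ └─╴ ╷ │
│ │   │   │     │↳ → ↑│↓│
│ └─┐ ├───┼─╴ ┌─┴─┬───┘ │
│   │ │   │   │   │↓ ← ↲│
├─╴ │ ╵ ╷ │ ┌─┘ ╷ │ ╶─┬─┤
│   │   │ │ │   │ │↳ ↓│ │
│ ┌─┘ ┌─┴─┤ ╵ ┌─┘ └─┐ ╵ │
│ │   │   │   │     │↳ ↓│
│ ├───┘ ╷ └─┐ │ ╶─┬─┴─╴ │
│ │     │   │ │   │↓ ← ↲│
│ ╵ ╶───┴─┐ └─┤ ╷ ╵ ╶───┤
│         │   │ │  ↳ → B│
└─────────┴───┴─┴───────┘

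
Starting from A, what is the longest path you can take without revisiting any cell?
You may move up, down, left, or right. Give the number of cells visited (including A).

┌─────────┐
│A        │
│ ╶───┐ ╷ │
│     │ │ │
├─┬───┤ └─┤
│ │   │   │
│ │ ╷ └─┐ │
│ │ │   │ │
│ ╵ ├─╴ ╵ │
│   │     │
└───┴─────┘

Finding longest simple path using DFS:
Start: (0, 0)
Longest path visits 19 cells
Path: A → right → right → right → down → down → right → down → down → left → up → left → up → left → down → down → left → up → up

Solution:

┌─────────┐
│A → → ↓  │
│ ╶───┐ ╷ │
│     │↓│ │
├─┬───┤ └─┤
│B│↓ ↰│↳ ↓│
│ │ ╷ └─┐ │
│↑│↓│↑ ↰│↓│
│ ╵ ├─╴ ╵ │
│↑ ↲│  ↑ ↲│
└───┴─────┘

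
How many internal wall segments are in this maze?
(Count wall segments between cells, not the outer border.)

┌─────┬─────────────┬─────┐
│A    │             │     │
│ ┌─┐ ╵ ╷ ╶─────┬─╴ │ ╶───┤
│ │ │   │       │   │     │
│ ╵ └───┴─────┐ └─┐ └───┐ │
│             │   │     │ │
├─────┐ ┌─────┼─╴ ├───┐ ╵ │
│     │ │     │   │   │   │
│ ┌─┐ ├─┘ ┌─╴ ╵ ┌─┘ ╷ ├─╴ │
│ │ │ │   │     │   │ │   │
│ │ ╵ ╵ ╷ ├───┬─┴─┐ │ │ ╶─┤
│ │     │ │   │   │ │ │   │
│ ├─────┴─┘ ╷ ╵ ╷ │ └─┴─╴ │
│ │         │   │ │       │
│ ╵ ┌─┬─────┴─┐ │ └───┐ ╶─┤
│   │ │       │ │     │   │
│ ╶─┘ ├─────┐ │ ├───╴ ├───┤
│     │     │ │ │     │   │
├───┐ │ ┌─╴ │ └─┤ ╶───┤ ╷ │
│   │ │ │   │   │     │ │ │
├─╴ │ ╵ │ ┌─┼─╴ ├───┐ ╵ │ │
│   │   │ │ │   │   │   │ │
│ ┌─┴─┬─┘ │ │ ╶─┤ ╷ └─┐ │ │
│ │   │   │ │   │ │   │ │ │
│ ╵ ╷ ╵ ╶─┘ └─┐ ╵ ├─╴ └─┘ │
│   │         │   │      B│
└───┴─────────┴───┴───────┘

Counting internal wall segments:
Total internal walls: 144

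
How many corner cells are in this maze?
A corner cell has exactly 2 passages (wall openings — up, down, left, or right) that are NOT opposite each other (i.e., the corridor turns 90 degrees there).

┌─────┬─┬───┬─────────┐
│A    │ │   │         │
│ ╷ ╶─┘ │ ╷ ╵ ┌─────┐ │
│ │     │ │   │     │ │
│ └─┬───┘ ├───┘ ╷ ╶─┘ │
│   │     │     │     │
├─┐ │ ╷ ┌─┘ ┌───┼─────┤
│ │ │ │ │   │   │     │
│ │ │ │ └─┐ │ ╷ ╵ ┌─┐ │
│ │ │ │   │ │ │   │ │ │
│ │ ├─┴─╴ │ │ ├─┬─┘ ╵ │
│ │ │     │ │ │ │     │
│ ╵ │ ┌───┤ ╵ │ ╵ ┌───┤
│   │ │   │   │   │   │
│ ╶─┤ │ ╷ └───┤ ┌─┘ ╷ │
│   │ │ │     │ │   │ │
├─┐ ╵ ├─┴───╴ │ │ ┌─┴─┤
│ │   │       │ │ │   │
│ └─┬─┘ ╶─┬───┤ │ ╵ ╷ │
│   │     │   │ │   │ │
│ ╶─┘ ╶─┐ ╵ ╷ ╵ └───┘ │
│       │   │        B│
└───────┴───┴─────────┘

Counting corner cells (2 non-opposite passages):
Total corners: 61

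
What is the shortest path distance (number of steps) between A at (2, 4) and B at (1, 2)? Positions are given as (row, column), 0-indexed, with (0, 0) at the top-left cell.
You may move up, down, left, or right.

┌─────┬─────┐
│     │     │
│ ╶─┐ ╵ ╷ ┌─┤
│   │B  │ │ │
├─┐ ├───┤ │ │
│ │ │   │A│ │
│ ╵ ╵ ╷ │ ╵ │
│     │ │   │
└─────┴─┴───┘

Finding path from (2, 4) to (1, 2):
Path: (2,4) → (1,4) → (0,4) → (0,3) → (1,3) → (1,2)
Distance: 5 steps

Solution:

┌─────┬─────┐
│     │↓ ↰  │
│ ╶─┐ ╵ ╷ ┌─┤
│   │B ↲│↑│ │
├─┐ ├───┤ │ │
│ │ │   │A│ │
│ ╵ ╵ ╷ │ ╵ │
│     │ │   │
└─────┴─┴───┘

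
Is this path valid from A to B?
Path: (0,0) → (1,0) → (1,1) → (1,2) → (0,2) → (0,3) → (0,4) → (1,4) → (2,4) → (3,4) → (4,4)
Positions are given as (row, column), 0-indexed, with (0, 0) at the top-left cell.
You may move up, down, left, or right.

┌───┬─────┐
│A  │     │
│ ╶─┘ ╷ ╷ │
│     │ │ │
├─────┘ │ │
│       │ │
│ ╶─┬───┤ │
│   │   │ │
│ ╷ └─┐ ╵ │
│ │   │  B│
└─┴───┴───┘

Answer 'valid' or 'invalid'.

Checking path validity:
Result: All consecutive moves are passable.

valid

Correct solution:

┌───┬─────┐
│A  │↱ → ↓│
│ ╶─┘ ╷ ╷ │
│↳ → ↑│ │↓│
├─────┘ │ │
│       │↓│
│ ╶─┬───┤ │
│   │   │↓│
│ ╷ └─┐ ╵ │
│ │   │  B│
└─┴───┴───┘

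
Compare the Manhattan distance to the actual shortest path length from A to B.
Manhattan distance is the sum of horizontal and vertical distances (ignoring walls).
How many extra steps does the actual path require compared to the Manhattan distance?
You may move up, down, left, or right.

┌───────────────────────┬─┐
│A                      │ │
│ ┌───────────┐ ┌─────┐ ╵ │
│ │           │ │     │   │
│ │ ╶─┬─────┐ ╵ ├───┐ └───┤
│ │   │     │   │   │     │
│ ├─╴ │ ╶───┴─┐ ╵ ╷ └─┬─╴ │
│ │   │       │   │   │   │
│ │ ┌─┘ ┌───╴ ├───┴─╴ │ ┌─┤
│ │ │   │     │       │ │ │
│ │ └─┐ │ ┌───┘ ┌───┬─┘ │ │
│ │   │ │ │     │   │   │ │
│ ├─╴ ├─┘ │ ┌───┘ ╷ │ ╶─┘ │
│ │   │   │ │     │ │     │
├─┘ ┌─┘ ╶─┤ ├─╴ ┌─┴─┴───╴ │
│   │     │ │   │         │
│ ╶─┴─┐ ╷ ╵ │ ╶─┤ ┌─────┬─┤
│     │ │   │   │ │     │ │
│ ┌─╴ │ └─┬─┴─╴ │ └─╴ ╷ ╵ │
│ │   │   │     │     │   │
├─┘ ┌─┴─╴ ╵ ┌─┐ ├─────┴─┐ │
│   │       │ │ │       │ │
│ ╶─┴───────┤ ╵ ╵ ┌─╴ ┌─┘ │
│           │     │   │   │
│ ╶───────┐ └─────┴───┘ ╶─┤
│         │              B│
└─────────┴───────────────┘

Manhattan distance: |12 - 0| + |12 - 0| = 24
Actual path length: 48
Extra steps: 48 - 24 = 24

Solution:

┌───────────────────────┬─┐
│A → → → → → → ↓        │ │
│ ┌───────────┐ ┌─────┐ ╵ │
│ │↓ ← ← ← ← ↰│↓│     │   │
│ │ ╶─┬─────┐ ╵ ├───┐ └───┤
│ │↳ ↓│     │↑ ↲│   │     │
│ ├─╴ │ ╶───┴─┐ ╵ ╷ └─┬─╴ │
│ │↓ ↲│       │   │   │   │
│ │ ┌─┘ ┌───╴ ├───┴─╴ │ ┌─┤
│ │↓│   │     │       │ │ │
│ │ └─┐ │ ┌───┘ ┌───┬─┘ │ │
│ │↳ ↓│ │ │     │   │   │ │
│ ├─╴ ├─┘ │ ┌───┘ ╷ │ ╶─┘ │
│ │↓ ↲│   │ │     │ │     │
├─┘ ┌─┘ ╶─┤ ├─╴ ┌─┴─┴───╴ │
│↓ ↲│     │ │   │         │
│ ╶─┴─┐ ╷ ╵ │ ╶─┤ ┌─────┬─┤
│↳ → ↓│ │   │   │ │     │ │
│ ┌─╴ │ └─┬─┴─╴ │ └─╴ ╷ ╵ │
│ │↓ ↲│   │     │     │   │
├─┘ ┌─┴─╴ ╵ ┌─┐ ├─────┴─┐ │
│↓ ↲│       │ │ │       │ │
│ ╶─┴───────┤ ╵ ╵ ┌─╴ ┌─┘ │
│↳ → → → → ↓│     │   │   │
│ ╶───────┐ └─────┴───┘ ╶─┤
│         │↳ → → → → → → B│
└─────────┴───────────────┘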